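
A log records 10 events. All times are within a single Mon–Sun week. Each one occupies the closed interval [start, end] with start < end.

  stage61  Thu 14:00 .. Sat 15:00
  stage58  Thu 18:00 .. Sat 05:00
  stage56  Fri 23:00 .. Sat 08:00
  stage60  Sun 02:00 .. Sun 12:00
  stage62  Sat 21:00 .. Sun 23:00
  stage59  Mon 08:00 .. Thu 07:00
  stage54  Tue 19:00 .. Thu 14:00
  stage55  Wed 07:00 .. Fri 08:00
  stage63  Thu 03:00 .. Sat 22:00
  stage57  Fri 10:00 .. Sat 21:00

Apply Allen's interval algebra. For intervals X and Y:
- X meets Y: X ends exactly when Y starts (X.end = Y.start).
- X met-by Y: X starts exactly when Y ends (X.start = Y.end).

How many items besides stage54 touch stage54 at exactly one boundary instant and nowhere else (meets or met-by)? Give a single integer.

Target stage54 = [Tue 19:00, Thu 14:00].
stage55 [Wed 07:00, Fri 08:00] → overlapped-by → no.
stage56 [Fri 23:00, Sat 08:00] → after → no.
stage57 [Fri 10:00, Sat 21:00] → after → no.
stage58 [Thu 18:00, Sat 05:00] → after → no.
stage59 [Mon 08:00, Thu 07:00] → overlaps → no.
stage60 [Sun 02:00, Sun 12:00] → after → no.
stage61 [Thu 14:00, Sat 15:00] → met-by → counts.
stage62 [Sat 21:00, Sun 23:00] → after → no.
stage63 [Thu 03:00, Sat 22:00] → overlapped-by → no.
Total: 1.

1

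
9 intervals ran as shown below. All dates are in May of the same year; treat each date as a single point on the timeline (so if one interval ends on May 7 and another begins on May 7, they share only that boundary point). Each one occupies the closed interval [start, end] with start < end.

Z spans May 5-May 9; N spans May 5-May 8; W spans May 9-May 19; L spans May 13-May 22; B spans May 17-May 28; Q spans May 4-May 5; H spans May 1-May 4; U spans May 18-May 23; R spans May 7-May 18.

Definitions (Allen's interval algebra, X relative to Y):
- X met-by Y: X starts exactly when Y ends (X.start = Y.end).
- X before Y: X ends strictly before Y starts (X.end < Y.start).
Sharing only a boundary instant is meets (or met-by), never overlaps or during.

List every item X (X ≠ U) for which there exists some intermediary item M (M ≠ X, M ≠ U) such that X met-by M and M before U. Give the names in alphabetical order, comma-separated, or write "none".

N, Q, W, Z

Target U = [May 18, May 23].
Intermediaries M with M before U: H, N, Q, Z.
Via H — items with X met-by H: Q.
Via N — items with X met-by N: none.
Via Q — items with X met-by Q: N, Z.
Via Z — items with X met-by Z: W.
Union: N, Q, W, Z.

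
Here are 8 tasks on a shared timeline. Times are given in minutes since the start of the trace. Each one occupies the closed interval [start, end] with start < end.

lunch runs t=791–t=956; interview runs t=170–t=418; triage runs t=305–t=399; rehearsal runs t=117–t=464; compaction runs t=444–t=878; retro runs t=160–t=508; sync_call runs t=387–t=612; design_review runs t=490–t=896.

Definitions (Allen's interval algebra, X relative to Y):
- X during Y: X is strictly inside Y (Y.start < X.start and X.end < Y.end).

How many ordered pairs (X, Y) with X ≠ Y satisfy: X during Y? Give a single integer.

5

Checking all 56 ordered pairs for relation 'during'; matching pairs in alphabetical order:
(interview, rehearsal): interview during rehearsal ✓
(interview, retro): interview during retro ✓
(triage, interview): triage during interview ✓
(triage, rehearsal): triage during rehearsal ✓
(triage, retro): triage during retro ✓
Count: 5.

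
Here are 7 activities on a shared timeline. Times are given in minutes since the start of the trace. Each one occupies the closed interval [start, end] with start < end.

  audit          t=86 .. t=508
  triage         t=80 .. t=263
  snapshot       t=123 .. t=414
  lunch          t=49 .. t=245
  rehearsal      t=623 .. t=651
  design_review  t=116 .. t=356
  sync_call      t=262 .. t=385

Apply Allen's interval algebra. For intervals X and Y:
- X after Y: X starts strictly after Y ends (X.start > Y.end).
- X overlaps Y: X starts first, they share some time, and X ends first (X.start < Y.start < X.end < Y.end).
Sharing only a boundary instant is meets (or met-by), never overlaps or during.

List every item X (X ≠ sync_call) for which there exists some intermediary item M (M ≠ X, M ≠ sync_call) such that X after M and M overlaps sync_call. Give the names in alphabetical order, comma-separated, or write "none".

Target sync_call = [t=262, t=385].
Intermediaries M with M overlaps sync_call: design_review, triage.
Via design_review — items with X after design_review: rehearsal.
Via triage — items with X after triage: rehearsal.
Union: rehearsal.

rehearsal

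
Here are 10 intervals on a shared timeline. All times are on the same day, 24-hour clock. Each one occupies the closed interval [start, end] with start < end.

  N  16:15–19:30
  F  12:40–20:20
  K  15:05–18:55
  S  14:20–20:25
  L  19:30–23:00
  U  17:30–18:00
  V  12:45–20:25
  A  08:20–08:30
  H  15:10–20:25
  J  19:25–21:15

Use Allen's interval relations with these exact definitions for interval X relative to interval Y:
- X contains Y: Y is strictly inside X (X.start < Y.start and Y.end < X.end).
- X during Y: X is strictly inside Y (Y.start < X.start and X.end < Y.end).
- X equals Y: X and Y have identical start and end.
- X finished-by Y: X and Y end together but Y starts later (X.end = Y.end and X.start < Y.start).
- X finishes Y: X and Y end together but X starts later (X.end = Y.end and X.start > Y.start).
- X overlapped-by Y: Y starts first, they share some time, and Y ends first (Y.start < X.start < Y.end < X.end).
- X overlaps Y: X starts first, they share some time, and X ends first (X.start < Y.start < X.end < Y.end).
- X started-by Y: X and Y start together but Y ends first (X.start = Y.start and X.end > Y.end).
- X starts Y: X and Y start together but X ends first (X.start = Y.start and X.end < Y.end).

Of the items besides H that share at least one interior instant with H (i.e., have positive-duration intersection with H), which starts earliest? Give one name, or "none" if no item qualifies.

F

Target H = [15:10, 20:25].
A [08:20, 08:30] → before → excluded.
F [12:40, 20:20] → overlaps → candidate.
J [19:25, 21:15] → overlapped-by → candidate.
K [15:05, 18:55] → overlaps → candidate.
L [19:30, 23:00] → overlapped-by → candidate.
N [16:15, 19:30] → during → candidate.
S [14:20, 20:25] → finished-by → candidate.
U [17:30, 18:00] → during → candidate.
V [12:45, 20:25] → finished-by → candidate.
Among candidates, earliest start is 12:40 → F.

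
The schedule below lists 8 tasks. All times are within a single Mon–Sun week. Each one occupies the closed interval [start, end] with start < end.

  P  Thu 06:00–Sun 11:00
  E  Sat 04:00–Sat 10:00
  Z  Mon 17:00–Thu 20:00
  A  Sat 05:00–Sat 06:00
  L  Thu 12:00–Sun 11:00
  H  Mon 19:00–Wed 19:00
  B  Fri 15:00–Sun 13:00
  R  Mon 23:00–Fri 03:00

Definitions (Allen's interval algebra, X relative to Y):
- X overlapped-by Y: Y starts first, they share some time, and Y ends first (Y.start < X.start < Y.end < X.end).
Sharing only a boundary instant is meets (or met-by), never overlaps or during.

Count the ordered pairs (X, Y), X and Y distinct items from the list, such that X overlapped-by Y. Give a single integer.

Checking all 56 ordered pairs for relation 'overlapped-by'; matching pairs in alphabetical order:
(B, L): B overlapped-by L ✓
(B, P): B overlapped-by P ✓
(L, R): L overlapped-by R ✓
(L, Z): L overlapped-by Z ✓
(P, R): P overlapped-by R ✓
(P, Z): P overlapped-by Z ✓
(R, H): R overlapped-by H ✓
(R, Z): R overlapped-by Z ✓
Count: 8.

8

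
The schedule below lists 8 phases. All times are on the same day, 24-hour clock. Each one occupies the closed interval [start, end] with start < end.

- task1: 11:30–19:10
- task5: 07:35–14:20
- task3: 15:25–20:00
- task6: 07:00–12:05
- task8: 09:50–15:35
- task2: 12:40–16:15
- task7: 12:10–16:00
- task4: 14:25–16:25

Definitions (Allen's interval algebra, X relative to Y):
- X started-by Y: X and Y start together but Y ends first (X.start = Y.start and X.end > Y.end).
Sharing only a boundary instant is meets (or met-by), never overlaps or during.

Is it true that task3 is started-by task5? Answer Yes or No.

No

task3 = [15:25, 20:00], task5 = [07:35, 14:20].
Actual relation of task3 to task5: after.
Asked whether 'started-by' holds → No.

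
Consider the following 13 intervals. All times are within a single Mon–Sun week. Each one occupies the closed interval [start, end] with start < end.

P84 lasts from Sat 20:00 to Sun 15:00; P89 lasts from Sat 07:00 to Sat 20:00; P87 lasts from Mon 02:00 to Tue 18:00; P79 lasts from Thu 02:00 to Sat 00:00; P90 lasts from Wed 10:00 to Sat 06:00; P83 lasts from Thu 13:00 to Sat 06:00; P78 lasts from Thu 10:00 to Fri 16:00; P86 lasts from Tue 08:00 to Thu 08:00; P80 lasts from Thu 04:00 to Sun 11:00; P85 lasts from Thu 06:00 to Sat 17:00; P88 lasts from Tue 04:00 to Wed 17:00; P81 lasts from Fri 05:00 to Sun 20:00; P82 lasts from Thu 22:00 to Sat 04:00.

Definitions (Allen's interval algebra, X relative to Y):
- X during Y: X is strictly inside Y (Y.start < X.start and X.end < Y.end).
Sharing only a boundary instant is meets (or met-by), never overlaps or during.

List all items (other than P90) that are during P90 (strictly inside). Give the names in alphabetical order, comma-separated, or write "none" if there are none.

P78, P79, P82

Target P90 = [Wed 10:00, Sat 06:00].
P78 [Thu 10:00, Fri 16:00] → during → yes.
P79 [Thu 02:00, Sat 00:00] → during → yes.
P80 [Thu 04:00, Sun 11:00] → overlapped-by → no.
P81 [Fri 05:00, Sun 20:00] → overlapped-by → no.
P82 [Thu 22:00, Sat 04:00] → during → yes.
P83 [Thu 13:00, Sat 06:00] → finishes → no.
P84 [Sat 20:00, Sun 15:00] → after → no.
P85 [Thu 06:00, Sat 17:00] → overlapped-by → no.
P86 [Tue 08:00, Thu 08:00] → overlaps → no.
P87 [Mon 02:00, Tue 18:00] → before → no.
P88 [Tue 04:00, Wed 17:00] → overlaps → no.
P89 [Sat 07:00, Sat 20:00] → after → no.
Result: P78, P79, P82.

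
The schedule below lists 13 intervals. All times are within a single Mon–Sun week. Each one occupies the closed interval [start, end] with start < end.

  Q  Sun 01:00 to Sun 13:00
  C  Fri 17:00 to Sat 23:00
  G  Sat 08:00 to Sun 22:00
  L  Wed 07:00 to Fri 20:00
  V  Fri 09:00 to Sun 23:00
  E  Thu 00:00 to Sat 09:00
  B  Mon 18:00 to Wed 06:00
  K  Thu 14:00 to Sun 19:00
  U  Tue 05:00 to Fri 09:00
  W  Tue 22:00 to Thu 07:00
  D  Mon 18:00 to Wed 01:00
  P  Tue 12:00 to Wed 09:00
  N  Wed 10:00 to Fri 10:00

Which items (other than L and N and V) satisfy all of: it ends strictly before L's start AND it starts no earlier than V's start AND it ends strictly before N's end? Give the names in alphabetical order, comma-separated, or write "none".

Conditions: its end is strictly before L's start (X.end < Wed 07:00) AND its start is no earlier than V's start (X.start >= Fri 09:00) AND its end is strictly before N's end (X.end < Fri 10:00).
B: end Wed 06:00 < Wed 07:00? ✓; start Mon 18:00 >= Fri 09:00? ✗; end Wed 06:00 < Fri 10:00? ✓ → no.
C: end Sat 23:00 < Wed 07:00? ✗; start Fri 17:00 >= Fri 09:00? ✓; end Sat 23:00 < Fri 10:00? ✗ → no.
D: end Wed 01:00 < Wed 07:00? ✓; start Mon 18:00 >= Fri 09:00? ✗; end Wed 01:00 < Fri 10:00? ✓ → no.
E: end Sat 09:00 < Wed 07:00? ✗; start Thu 00:00 >= Fri 09:00? ✗; end Sat 09:00 < Fri 10:00? ✗ → no.
G: end Sun 22:00 < Wed 07:00? ✗; start Sat 08:00 >= Fri 09:00? ✓; end Sun 22:00 < Fri 10:00? ✗ → no.
K: end Sun 19:00 < Wed 07:00? ✗; start Thu 14:00 >= Fri 09:00? ✗; end Sun 19:00 < Fri 10:00? ✗ → no.
P: end Wed 09:00 < Wed 07:00? ✗; start Tue 12:00 >= Fri 09:00? ✗; end Wed 09:00 < Fri 10:00? ✓ → no.
Q: end Sun 13:00 < Wed 07:00? ✗; start Sun 01:00 >= Fri 09:00? ✓; end Sun 13:00 < Fri 10:00? ✗ → no.
U: end Fri 09:00 < Wed 07:00? ✗; start Tue 05:00 >= Fri 09:00? ✗; end Fri 09:00 < Fri 10:00? ✓ → no.
W: end Thu 07:00 < Wed 07:00? ✗; start Tue 22:00 >= Fri 09:00? ✗; end Thu 07:00 < Fri 10:00? ✓ → no.
Result: none.

none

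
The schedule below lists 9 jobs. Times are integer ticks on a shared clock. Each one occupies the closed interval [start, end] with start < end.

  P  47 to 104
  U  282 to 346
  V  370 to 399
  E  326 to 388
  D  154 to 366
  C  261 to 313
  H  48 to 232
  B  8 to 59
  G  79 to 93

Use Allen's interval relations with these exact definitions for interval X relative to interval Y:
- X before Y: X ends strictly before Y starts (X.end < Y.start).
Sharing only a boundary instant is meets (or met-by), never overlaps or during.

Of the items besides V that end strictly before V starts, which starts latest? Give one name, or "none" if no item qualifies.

U

Target V = [370, 399].
B [8, 59] → before → candidate.
C [261, 313] → before → candidate.
D [154, 366] → before → candidate.
E [326, 388] → overlaps → excluded.
G [79, 93] → before → candidate.
H [48, 232] → before → candidate.
P [47, 104] → before → candidate.
U [282, 346] → before → candidate.
Among candidates, latest start is 282 → U.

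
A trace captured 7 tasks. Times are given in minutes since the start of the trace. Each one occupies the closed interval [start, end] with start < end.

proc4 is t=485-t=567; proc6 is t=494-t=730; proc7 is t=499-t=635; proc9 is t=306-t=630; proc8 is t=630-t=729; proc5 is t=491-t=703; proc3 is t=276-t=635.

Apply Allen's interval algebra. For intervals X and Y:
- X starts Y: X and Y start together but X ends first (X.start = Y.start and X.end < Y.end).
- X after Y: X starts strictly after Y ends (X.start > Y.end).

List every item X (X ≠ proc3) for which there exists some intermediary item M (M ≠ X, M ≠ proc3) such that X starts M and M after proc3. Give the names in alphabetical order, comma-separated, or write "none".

Target proc3 = [t=276, t=635].
Intermediaries M with M after proc3: none.
Union: none.

none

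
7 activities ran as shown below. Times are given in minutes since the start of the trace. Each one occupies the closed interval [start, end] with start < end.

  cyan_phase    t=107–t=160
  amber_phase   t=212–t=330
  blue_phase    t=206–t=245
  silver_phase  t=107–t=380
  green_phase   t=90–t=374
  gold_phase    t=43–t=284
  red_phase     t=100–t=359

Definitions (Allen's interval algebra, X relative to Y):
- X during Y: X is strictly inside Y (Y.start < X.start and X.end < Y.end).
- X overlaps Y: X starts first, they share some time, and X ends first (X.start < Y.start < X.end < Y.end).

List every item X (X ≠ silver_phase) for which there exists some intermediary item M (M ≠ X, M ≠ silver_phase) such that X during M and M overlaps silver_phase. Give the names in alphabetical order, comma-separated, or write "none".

amber_phase, blue_phase, cyan_phase, red_phase

Target silver_phase = [t=107, t=380].
Intermediaries M with M overlaps silver_phase: gold_phase, green_phase, red_phase.
Via gold_phase — items with X during gold_phase: blue_phase, cyan_phase.
Via green_phase — items with X during green_phase: amber_phase, blue_phase, cyan_phase, red_phase.
Via red_phase — items with X during red_phase: amber_phase, blue_phase, cyan_phase.
Union: amber_phase, blue_phase, cyan_phase, red_phase.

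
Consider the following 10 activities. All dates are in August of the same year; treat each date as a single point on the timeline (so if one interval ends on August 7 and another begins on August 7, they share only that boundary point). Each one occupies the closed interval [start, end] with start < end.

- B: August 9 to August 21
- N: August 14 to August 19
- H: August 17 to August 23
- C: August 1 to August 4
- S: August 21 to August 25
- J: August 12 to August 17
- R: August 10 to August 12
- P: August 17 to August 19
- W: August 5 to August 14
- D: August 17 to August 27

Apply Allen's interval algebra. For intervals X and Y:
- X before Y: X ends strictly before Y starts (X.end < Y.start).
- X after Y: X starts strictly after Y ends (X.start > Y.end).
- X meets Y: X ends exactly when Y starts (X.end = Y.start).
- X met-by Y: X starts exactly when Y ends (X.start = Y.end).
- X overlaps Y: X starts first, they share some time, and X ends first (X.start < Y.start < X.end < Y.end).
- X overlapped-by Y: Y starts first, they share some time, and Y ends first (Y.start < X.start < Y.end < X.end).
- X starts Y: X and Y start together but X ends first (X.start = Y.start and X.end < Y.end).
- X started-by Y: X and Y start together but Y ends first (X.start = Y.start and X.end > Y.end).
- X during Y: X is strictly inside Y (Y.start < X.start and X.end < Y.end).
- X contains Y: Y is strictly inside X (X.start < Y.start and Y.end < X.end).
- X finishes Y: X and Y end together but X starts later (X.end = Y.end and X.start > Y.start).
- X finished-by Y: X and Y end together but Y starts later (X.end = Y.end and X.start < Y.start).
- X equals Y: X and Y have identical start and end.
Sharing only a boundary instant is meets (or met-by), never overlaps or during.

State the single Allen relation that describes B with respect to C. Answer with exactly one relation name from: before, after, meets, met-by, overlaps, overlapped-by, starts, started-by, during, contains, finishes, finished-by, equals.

B = [August 9, August 21]; C = [August 1, August 4].
Compare endpoints: B.start > C.start, B.start > C.end, B.end > C.start, B.end > C.end.
That pattern is 'after'.

after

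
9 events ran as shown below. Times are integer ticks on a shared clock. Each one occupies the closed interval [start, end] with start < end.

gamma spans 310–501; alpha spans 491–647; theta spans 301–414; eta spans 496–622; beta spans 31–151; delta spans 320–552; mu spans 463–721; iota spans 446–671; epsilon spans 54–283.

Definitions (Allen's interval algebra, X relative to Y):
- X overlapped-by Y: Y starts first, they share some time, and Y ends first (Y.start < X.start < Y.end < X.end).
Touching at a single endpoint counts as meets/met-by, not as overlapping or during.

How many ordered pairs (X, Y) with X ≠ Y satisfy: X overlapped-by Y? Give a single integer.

Checking all 72 ordered pairs for relation 'overlapped-by'; matching pairs in alphabetical order:
(alpha, delta): alpha overlapped-by delta ✓
(alpha, gamma): alpha overlapped-by gamma ✓
(delta, gamma): delta overlapped-by gamma ✓
(delta, theta): delta overlapped-by theta ✓
(epsilon, beta): epsilon overlapped-by beta ✓
(eta, delta): eta overlapped-by delta ✓
(eta, gamma): eta overlapped-by gamma ✓
(gamma, theta): gamma overlapped-by theta ✓
(iota, delta): iota overlapped-by delta ✓
(iota, gamma): iota overlapped-by gamma ✓
(mu, delta): mu overlapped-by delta ✓
(mu, gamma): mu overlapped-by gamma ✓
(mu, iota): mu overlapped-by iota ✓
Count: 13.

13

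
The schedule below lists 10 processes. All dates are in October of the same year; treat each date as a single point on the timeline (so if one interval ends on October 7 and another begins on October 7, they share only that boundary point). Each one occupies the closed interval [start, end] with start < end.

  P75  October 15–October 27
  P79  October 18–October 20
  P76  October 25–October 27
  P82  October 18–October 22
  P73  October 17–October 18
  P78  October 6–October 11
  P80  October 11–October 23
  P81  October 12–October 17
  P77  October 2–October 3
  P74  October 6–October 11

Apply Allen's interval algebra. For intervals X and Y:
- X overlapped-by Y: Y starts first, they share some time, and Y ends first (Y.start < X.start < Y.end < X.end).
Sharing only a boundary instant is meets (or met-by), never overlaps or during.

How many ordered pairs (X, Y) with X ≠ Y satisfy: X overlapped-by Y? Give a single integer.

2

Checking all 90 ordered pairs for relation 'overlapped-by'; matching pairs in alphabetical order:
(P75, P80): P75 overlapped-by P80 ✓
(P75, P81): P75 overlapped-by P81 ✓
Count: 2.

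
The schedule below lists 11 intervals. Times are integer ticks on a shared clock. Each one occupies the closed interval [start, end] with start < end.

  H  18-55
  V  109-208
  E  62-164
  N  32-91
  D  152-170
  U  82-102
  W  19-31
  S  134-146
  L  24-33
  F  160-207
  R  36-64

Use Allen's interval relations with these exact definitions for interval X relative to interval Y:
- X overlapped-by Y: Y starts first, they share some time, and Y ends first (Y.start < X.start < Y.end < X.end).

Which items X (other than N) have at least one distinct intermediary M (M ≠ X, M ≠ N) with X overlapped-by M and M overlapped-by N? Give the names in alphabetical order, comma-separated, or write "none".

Target N = [32, 91].
Intermediaries M with M overlapped-by N: E, U.
Via E — items with X overlapped-by E: D, F, V.
Via U — items with X overlapped-by U: none.
Union: D, F, V.

D, F, V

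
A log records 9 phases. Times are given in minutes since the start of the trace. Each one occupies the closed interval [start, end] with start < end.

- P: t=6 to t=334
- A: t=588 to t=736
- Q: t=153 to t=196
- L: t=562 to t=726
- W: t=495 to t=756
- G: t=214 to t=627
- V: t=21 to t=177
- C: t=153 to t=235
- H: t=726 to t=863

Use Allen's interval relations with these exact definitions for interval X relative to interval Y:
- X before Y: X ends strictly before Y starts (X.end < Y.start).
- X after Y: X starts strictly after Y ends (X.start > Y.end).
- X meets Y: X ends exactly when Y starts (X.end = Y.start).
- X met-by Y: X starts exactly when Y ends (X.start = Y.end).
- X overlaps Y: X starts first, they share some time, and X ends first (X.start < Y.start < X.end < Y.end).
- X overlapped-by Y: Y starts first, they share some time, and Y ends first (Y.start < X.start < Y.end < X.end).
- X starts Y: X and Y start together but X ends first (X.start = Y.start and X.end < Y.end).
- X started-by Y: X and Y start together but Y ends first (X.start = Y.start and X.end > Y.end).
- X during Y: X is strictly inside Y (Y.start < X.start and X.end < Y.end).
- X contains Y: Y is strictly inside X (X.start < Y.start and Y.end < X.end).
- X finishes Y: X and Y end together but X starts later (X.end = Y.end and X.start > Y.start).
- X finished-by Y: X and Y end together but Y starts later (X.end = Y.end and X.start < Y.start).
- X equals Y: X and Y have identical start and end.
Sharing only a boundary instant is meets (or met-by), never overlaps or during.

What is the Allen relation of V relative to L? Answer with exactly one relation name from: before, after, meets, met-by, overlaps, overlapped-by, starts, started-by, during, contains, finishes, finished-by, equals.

V = [t=21, t=177]; L = [t=562, t=726].
Compare endpoints: V.start < L.start, V.start < L.end, V.end < L.start, V.end < L.end.
That pattern is 'before'.

before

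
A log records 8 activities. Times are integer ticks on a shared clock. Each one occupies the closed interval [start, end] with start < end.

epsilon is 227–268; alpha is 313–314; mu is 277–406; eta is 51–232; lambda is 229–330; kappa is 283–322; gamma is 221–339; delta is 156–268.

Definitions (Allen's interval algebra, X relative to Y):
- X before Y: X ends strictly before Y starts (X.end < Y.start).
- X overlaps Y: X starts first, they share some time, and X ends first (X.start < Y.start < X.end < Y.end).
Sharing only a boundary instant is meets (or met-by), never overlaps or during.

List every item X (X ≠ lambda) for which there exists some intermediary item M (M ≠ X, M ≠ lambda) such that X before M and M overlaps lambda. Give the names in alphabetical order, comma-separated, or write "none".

Target lambda = [229, 330].
Intermediaries M with M overlaps lambda: delta, epsilon, eta.
Via delta — items with X before delta: none.
Via epsilon — items with X before epsilon: none.
Via eta — items with X before eta: none.
Union: none.

none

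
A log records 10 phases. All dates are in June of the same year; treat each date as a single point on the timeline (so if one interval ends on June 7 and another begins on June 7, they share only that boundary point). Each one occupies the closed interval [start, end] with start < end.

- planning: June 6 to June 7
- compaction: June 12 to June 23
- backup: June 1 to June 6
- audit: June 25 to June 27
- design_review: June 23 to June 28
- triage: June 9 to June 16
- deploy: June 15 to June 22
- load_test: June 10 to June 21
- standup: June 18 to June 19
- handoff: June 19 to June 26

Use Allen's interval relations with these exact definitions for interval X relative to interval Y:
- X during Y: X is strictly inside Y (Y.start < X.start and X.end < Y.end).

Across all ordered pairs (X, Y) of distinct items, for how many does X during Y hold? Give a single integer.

Checking all 90 ordered pairs for relation 'during'; matching pairs in alphabetical order:
(audit, design_review): audit during design_review ✓
(deploy, compaction): deploy during compaction ✓
(standup, compaction): standup during compaction ✓
(standup, deploy): standup during deploy ✓
(standup, load_test): standup during load_test ✓
Count: 5.

5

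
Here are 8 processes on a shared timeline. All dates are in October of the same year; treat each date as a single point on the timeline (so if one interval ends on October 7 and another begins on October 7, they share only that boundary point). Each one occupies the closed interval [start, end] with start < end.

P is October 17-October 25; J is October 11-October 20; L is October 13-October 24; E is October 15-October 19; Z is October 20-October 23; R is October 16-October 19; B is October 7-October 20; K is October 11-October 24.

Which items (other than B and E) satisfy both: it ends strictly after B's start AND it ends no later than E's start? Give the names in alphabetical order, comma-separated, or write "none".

Conditions: its end is strictly after B's start (X.end > October 7) AND its end is no later than E's start (X.end <= October 15).
J: end October 20 > October 7? ✓; end October 20 <= October 15? ✗ → no.
K: end October 24 > October 7? ✓; end October 24 <= October 15? ✗ → no.
L: end October 24 > October 7? ✓; end October 24 <= October 15? ✗ → no.
P: end October 25 > October 7? ✓; end October 25 <= October 15? ✗ → no.
R: end October 19 > October 7? ✓; end October 19 <= October 15? ✗ → no.
Z: end October 23 > October 7? ✓; end October 23 <= October 15? ✗ → no.
Result: none.

none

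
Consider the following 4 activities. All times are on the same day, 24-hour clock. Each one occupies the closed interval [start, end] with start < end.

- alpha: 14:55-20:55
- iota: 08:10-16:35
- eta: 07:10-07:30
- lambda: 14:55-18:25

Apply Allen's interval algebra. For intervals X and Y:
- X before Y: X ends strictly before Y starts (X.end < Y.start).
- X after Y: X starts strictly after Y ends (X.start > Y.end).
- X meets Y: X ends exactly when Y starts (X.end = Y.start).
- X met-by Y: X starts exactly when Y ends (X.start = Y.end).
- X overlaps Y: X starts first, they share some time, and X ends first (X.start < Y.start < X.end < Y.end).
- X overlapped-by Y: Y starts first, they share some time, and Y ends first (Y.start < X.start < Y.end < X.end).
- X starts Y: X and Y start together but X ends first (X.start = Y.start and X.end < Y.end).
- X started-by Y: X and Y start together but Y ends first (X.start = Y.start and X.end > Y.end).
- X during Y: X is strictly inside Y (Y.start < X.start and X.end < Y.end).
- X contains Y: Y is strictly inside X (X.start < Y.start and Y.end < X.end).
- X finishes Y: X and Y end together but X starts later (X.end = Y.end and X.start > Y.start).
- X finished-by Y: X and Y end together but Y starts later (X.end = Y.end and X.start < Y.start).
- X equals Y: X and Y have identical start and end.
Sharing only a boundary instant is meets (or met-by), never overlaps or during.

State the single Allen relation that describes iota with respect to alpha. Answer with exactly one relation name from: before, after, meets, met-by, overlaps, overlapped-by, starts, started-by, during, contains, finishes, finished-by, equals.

overlaps

iota = [08:10, 16:35]; alpha = [14:55, 20:55].
Compare endpoints: iota.start < alpha.start, iota.start < alpha.end, iota.end > alpha.start, iota.end < alpha.end.
That pattern is 'overlaps'.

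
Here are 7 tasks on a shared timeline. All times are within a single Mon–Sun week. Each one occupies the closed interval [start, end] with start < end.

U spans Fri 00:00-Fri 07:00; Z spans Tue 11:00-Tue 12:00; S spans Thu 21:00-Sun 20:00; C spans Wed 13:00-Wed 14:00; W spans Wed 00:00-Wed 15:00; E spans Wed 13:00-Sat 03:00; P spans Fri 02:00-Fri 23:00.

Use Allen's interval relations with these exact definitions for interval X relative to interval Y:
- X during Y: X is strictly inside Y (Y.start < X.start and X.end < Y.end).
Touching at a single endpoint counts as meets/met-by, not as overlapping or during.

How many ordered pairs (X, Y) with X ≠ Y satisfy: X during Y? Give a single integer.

Checking all 42 ordered pairs for relation 'during'; matching pairs in alphabetical order:
(C, W): C during W ✓
(P, E): P during E ✓
(P, S): P during S ✓
(U, E): U during E ✓
(U, S): U during S ✓
Count: 5.

5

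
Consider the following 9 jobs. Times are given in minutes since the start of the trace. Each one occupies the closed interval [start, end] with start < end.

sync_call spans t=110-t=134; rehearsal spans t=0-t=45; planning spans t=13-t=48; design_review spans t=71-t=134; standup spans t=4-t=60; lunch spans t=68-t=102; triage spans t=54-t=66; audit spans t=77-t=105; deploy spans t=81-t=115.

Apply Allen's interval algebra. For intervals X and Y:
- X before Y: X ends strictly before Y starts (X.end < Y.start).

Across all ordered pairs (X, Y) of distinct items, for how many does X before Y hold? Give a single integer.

Checking all 72 ordered pairs for relation 'before'; matching pairs in alphabetical order:
(audit, sync_call): audit before sync_call ✓
(lunch, sync_call): lunch before sync_call ✓
(planning, audit): planning before audit ✓
(planning, deploy): planning before deploy ✓
(planning, design_review): planning before design_review ✓
(planning, lunch): planning before lunch ✓
(planning, sync_call): planning before sync_call ✓
(planning, triage): planning before triage ✓
(rehearsal, audit): rehearsal before audit ✓
(rehearsal, deploy): rehearsal before deploy ✓
(rehearsal, design_review): rehearsal before design_review ✓
(rehearsal, lunch): rehearsal before lunch ✓
(rehearsal, sync_call): rehearsal before sync_call ✓
(rehearsal, triage): rehearsal before triage ✓
(standup, audit): standup before audit ✓
(standup, deploy): standup before deploy ✓
(standup, design_review): standup before design_review ✓
(standup, lunch): standup before lunch ✓
(standup, sync_call): standup before sync_call ✓
(triage, audit): triage before audit ✓
(triage, deploy): triage before deploy ✓
(triage, design_review): triage before design_review ✓
(triage, lunch): triage before lunch ✓
(triage, sync_call): triage before sync_call ✓
Count: 24.

24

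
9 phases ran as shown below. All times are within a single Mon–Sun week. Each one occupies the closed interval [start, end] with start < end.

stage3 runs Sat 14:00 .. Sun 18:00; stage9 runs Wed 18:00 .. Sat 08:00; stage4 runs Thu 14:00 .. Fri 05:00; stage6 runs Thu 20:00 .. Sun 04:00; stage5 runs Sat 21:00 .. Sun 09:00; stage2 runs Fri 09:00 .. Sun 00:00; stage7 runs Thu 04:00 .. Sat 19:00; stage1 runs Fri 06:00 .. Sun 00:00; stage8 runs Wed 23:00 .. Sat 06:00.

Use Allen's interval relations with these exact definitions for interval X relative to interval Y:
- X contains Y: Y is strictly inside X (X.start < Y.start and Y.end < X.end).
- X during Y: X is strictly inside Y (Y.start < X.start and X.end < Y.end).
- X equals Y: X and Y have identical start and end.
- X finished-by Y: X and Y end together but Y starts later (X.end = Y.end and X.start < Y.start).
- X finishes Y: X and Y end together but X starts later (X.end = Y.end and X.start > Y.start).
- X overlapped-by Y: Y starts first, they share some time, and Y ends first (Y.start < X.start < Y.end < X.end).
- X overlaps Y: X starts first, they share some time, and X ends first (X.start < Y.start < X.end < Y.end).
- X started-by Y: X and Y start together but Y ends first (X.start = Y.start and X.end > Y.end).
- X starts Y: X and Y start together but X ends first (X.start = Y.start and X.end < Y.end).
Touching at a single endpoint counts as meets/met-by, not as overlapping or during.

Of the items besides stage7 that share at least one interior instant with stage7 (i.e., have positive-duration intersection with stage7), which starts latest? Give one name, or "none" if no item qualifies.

stage3

Target stage7 = [Thu 04:00, Sat 19:00].
stage1 [Fri 06:00, Sun 00:00] → overlapped-by → candidate.
stage2 [Fri 09:00, Sun 00:00] → overlapped-by → candidate.
stage3 [Sat 14:00, Sun 18:00] → overlapped-by → candidate.
stage4 [Thu 14:00, Fri 05:00] → during → candidate.
stage5 [Sat 21:00, Sun 09:00] → after → excluded.
stage6 [Thu 20:00, Sun 04:00] → overlapped-by → candidate.
stage8 [Wed 23:00, Sat 06:00] → overlaps → candidate.
stage9 [Wed 18:00, Sat 08:00] → overlaps → candidate.
Among candidates, latest start is Sat 14:00 → stage3.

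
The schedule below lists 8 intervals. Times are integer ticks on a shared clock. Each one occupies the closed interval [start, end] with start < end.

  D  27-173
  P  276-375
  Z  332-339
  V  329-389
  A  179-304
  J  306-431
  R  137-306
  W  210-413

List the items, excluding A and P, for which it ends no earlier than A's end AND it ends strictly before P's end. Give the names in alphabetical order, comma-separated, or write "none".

R, Z

Conditions: its end is no earlier than A's end (X.end >= 304) AND its end is strictly before P's end (X.end < 375).
D: end 173 >= 304? ✗; end 173 < 375? ✓ → no.
J: end 431 >= 304? ✓; end 431 < 375? ✗ → no.
R: end 306 >= 304? ✓; end 306 < 375? ✓ → yes.
V: end 389 >= 304? ✓; end 389 < 375? ✗ → no.
W: end 413 >= 304? ✓; end 413 < 375? ✗ → no.
Z: end 339 >= 304? ✓; end 339 < 375? ✓ → yes.
Result: R, Z.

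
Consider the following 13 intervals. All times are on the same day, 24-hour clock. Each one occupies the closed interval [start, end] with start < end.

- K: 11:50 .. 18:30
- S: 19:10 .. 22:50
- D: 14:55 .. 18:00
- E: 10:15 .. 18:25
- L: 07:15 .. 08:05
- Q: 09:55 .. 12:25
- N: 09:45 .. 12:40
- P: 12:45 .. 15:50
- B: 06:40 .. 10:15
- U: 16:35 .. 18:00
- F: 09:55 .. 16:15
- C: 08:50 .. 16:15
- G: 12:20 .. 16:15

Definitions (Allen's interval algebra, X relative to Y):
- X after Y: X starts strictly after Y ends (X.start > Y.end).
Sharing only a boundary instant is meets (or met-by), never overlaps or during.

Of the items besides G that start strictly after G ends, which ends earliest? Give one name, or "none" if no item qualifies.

U

Target G = [12:20, 16:15].
B [06:40, 10:15] → before → excluded.
C [08:50, 16:15] → finished-by → excluded.
D [14:55, 18:00] → overlapped-by → excluded.
E [10:15, 18:25] → contains → excluded.
F [09:55, 16:15] → finished-by → excluded.
K [11:50, 18:30] → contains → excluded.
L [07:15, 08:05] → before → excluded.
N [09:45, 12:40] → overlaps → excluded.
P [12:45, 15:50] → during → excluded.
Q [09:55, 12:25] → overlaps → excluded.
S [19:10, 22:50] → after → candidate.
U [16:35, 18:00] → after → candidate.
Among candidates, earliest end is 18:00 → U.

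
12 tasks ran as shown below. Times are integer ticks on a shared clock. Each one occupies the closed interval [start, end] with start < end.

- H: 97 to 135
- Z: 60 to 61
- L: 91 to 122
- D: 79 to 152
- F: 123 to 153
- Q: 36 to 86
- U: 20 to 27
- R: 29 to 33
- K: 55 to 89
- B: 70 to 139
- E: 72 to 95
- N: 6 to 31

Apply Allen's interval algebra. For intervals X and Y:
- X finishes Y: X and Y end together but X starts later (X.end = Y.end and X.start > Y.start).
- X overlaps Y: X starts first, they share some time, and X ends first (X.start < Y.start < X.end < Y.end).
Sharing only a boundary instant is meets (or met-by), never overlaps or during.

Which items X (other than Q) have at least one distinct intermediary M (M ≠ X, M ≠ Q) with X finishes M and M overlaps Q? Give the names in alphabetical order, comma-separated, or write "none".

Target Q = [36, 86].
Intermediaries M with M overlaps Q: none.
Union: none.

none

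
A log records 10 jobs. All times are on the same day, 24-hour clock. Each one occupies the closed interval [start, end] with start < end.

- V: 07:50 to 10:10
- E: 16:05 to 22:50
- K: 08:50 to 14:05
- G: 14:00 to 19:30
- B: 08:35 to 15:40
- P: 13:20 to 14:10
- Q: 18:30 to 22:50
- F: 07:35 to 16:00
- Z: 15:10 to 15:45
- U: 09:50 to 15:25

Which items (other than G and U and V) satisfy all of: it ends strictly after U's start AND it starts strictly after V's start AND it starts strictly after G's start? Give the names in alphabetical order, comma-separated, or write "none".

E, Q, Z

Conditions: its end is strictly after U's start (X.end > 09:50) AND its start is strictly after V's start (X.start > 07:50) AND its start is strictly after G's start (X.start > 14:00).
B: end 15:40 > 09:50? ✓; start 08:35 > 07:50? ✓; start 08:35 > 14:00? ✗ → no.
E: end 22:50 > 09:50? ✓; start 16:05 > 07:50? ✓; start 16:05 > 14:00? ✓ → yes.
F: end 16:00 > 09:50? ✓; start 07:35 > 07:50? ✗; start 07:35 > 14:00? ✗ → no.
K: end 14:05 > 09:50? ✓; start 08:50 > 07:50? ✓; start 08:50 > 14:00? ✗ → no.
P: end 14:10 > 09:50? ✓; start 13:20 > 07:50? ✓; start 13:20 > 14:00? ✗ → no.
Q: end 22:50 > 09:50? ✓; start 18:30 > 07:50? ✓; start 18:30 > 14:00? ✓ → yes.
Z: end 15:45 > 09:50? ✓; start 15:10 > 07:50? ✓; start 15:10 > 14:00? ✓ → yes.
Result: E, Q, Z.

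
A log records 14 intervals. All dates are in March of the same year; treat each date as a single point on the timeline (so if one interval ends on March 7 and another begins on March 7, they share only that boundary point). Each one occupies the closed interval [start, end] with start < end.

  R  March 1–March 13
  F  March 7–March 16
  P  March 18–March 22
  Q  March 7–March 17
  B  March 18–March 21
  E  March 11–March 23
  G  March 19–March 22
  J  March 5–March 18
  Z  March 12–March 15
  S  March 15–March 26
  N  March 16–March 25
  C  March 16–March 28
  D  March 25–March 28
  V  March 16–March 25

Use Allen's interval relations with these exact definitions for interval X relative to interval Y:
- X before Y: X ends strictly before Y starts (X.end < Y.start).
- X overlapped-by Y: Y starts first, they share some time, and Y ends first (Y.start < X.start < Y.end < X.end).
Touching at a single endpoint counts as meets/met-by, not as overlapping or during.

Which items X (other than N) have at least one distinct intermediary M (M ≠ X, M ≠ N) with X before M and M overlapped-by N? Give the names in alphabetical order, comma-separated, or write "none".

Target N = [March 16, March 25].
Intermediaries M with M overlapped-by N: none.
Union: none.

none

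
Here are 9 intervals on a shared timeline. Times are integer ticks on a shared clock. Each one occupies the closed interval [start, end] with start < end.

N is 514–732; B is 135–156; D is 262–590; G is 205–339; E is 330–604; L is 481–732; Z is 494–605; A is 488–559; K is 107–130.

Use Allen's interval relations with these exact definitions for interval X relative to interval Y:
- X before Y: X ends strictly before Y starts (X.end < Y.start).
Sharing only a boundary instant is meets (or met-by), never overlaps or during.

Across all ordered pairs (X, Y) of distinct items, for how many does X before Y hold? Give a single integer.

19

Checking all 72 ordered pairs for relation 'before'; matching pairs in alphabetical order:
(B, A): B before A ✓
(B, D): B before D ✓
(B, E): B before E ✓
(B, G): B before G ✓
(B, L): B before L ✓
(B, N): B before N ✓
(B, Z): B before Z ✓
(G, A): G before A ✓
(G, L): G before L ✓
(G, N): G before N ✓
(G, Z): G before Z ✓
(K, A): K before A ✓
(K, B): K before B ✓
(K, D): K before D ✓
(K, E): K before E ✓
(K, G): K before G ✓
(K, L): K before L ✓
(K, N): K before N ✓
(K, Z): K before Z ✓
Count: 19.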